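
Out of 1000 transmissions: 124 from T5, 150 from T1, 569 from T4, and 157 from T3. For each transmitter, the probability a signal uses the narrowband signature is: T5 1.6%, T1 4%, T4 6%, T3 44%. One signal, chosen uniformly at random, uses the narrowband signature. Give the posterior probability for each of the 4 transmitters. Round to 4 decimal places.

By Bayes' rule, posterior ∝ prior × likelihood:
  T5: 0.124 × 0.016 = 0.001984
  T1: 0.15 × 0.04 = 0.006
  T4: 0.569 × 0.06 = 0.03414
  T3: 0.157 × 0.44 = 0.06908
Total = 0.111204.
P(T5 | narrowband) = 0.001984/0.111204 ≈ 0.0178
P(T1 | narrowband) = 0.006/0.111204 ≈ 0.0540
P(T4 | narrowband) = 0.03414/0.111204 ≈ 0.3070
P(T3 | narrowband) = 0.06908/0.111204 ≈ 0.6212

T5 0.0178, T1 0.0540, T4 0.3070, T3 0.6212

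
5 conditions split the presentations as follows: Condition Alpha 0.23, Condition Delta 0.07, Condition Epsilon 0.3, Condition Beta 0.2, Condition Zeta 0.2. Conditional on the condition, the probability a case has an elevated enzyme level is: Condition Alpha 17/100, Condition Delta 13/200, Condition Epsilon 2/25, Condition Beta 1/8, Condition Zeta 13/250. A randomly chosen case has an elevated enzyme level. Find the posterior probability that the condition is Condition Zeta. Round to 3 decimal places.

By Bayes' rule, posterior ∝ prior × likelihood:
  Condition Alpha: 0.23 × 0.17 = 0.0391
  Condition Delta: 0.07 × 0.065 = 0.00455
  Condition Epsilon: 0.3 × 0.08 = 0.024
  Condition Beta: 0.2 × 0.125 = 0.025
  Condition Zeta: 0.2 × 0.052 = 0.0104
Total = 0.10305.
P(Condition Zeta | evidence) = 0.0104 / 0.10305 ≈ 0.101.

0.101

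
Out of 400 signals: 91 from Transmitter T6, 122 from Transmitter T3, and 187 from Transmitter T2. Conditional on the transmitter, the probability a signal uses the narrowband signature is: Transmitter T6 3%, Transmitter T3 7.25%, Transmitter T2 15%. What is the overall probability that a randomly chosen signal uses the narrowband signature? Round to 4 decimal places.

0.0991

Prior × likelihood for each hypothesis:
  Transmitter T6: 0.2275 × 0.03 = 0.006825
  Transmitter T3: 0.305 × 0.0725 = 0.0221125
  Transmitter T2: 0.4675 × 0.15 = 0.070125
P(narrowband) = 0.006825 + 0.0221125 + 0.070125 = 0.0990625 → 0.0991.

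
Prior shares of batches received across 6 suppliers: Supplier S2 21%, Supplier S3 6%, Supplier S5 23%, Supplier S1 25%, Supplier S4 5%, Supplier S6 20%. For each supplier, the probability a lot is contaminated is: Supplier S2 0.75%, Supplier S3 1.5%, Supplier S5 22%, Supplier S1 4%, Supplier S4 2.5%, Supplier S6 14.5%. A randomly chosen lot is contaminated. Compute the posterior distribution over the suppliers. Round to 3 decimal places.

Supplier S2 0.017, Supplier S3 0.010, Supplier S5 0.542, Supplier S1 0.107, Supplier S4 0.013, Supplier S6 0.311

Unnormalized posteriors (prior × likelihood):
  Supplier S2: 0.21 × 0.0075 = 0.001575
  Supplier S3: 0.06 × 0.015 = 0.0009
  Supplier S5: 0.23 × 0.22 = 0.0506
  Supplier S1: 0.25 × 0.04 = 0.01
  Supplier S4: 0.05 × 0.025 = 0.00125
  Supplier S6: 0.2 × 0.145 = 0.029
Total = 0.093325.
P(Supplier S2 | contaminated) = 0.001575/0.093325 ≈ 0.017
P(Supplier S3 | contaminated) = 0.0009/0.093325 ≈ 0.010
P(Supplier S5 | contaminated) = 0.0506/0.093325 ≈ 0.542
P(Supplier S1 | contaminated) = 0.01/0.093325 ≈ 0.107
P(Supplier S4 | contaminated) = 0.00125/0.093325 ≈ 0.013
P(Supplier S6 | contaminated) = 0.029/0.093325 ≈ 0.311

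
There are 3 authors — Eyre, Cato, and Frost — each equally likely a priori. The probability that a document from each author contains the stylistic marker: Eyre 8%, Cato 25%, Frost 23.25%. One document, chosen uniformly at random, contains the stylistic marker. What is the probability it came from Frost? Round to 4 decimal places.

Since the prior is uniform, the posterior is proportional to the likelihood:
  Eyre: 0.08
  Cato: 0.25
  Frost: 0.2325
Sum = 0.5625.
P(Frost | evidence) = 0.2325 / 0.5625 ≈ 0.4133.

0.4133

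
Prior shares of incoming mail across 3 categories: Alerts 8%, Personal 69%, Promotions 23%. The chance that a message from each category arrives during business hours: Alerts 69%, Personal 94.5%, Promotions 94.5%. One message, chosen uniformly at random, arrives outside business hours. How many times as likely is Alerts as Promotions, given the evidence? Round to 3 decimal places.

Taking complements, P(off-hours | each) = Alerts 0.31, Personal 0.055, Promotions 0.055.
By Bayes' rule, posterior ∝ prior × likelihood:
  Alerts: 0.08 × 0.31 = 0.0248
  Personal: 0.69 × 0.055 = 0.03795
  Promotions: 0.23 × 0.055 = 0.01265
Normalizing constant = 0.0754.
The ratio is 0.0248 / 0.01265 (the normalizer cancels) = 1.960.

1.960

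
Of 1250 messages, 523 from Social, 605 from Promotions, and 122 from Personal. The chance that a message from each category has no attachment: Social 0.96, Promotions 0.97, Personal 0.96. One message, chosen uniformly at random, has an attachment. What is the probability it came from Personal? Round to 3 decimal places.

0.111

Taking complements, P(attachment | each) = Social 0.04, Promotions 0.03, Personal 0.04.
Compute prior × likelihood for every hypothesis:
  Social: 0.4184 × 0.04 = 0.016736
  Promotions: 0.484 × 0.03 = 0.01452
  Personal: 0.0976 × 0.04 = 0.003904
Total = 0.03516.
P(Personal | evidence) = 0.003904 / 0.03516 ≈ 0.111.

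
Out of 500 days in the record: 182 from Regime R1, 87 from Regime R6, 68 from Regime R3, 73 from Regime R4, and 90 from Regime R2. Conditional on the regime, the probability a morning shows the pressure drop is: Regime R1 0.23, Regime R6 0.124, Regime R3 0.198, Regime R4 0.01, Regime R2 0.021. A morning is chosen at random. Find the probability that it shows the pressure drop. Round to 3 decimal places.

By Bayes' rule, posterior ∝ prior × likelihood:
  Regime R1: 0.364 × 0.23 = 0.08372
  Regime R6: 0.174 × 0.124 = 0.021576
  Regime R3: 0.136 × 0.198 = 0.026928
  Regime R4: 0.146 × 0.01 = 0.00146
  Regime R2: 0.18 × 0.021 = 0.00378
P(drop) = 0.08372 + 0.021576 + 0.026928 + 0.00146 + 0.00378 = 0.137464 → 0.137.

0.137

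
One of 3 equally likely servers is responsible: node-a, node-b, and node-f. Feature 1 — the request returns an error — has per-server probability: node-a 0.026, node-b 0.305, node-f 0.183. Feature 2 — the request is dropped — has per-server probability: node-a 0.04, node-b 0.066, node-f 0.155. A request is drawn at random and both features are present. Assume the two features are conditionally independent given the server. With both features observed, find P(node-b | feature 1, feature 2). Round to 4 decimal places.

0.4064

Since the prior is uniform, the posterior is proportional to the likelihood:
  node-a: 0.026 × 0.04 = 0.00104
  node-b: 0.305 × 0.066 = 0.02013
  node-f: 0.183 × 0.155 = 0.028365
Normalizing constant = 0.049535.
P(node-b | evidence) = 0.02013 / 0.049535 ≈ 0.4064.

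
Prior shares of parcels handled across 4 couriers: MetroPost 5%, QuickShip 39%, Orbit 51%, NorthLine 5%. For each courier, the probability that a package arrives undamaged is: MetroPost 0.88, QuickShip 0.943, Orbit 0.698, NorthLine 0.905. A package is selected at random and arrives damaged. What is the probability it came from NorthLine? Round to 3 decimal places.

Taking complements, P(damaged | each) = MetroPost 0.12, QuickShip 0.057, Orbit 0.302, NorthLine 0.095.
Compute prior × likelihood for every hypothesis:
  MetroPost: 0.05 × 0.12 = 0.006
  QuickShip: 0.39 × 0.057 = 0.02223
  Orbit: 0.51 × 0.302 = 0.15402
  NorthLine: 0.05 × 0.095 = 0.00475
Total = 0.187.
P(NorthLine | evidence) = 0.00475 / 0.187 ≈ 0.025.

0.025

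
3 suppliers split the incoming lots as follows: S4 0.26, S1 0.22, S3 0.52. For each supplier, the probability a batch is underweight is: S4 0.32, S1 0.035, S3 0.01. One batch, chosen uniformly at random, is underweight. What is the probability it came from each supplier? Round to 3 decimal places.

Prior × likelihood for each hypothesis:
  S4: 0.26 × 0.32 = 0.0832
  S1: 0.22 × 0.035 = 0.0077
  S3: 0.52 × 0.01 = 0.0052
Sum = 0.0961.
P(S4 | underweight) = 0.0832/0.0961 ≈ 0.866
P(S1 | underweight) = 0.0077/0.0961 ≈ 0.080
P(S3 | underweight) = 0.0052/0.0961 ≈ 0.054

S4 0.866, S1 0.080, S3 0.054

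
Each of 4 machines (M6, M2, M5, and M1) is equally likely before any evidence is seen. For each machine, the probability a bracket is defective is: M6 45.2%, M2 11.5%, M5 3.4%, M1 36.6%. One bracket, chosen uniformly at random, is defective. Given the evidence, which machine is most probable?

M6

With a uniform prior (1/4 each), posterior ∝ likelihood:
  M6: 0.452
  M2: 0.115
  M5: 0.034
  M1: 0.366
Total = 0.967.
Largest term belongs to M6, so M6 is most probable.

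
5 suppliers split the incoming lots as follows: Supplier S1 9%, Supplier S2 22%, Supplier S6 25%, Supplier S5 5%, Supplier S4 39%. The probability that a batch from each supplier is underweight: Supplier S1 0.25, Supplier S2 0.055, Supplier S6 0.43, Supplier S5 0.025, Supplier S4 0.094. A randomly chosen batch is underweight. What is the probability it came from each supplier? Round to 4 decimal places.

Supplier S1 0.1250, Supplier S2 0.0672, Supplier S6 0.5972, Supplier S5 0.0069, Supplier S4 0.2037

Compute prior × likelihood for every hypothesis:
  Supplier S1: 0.09 × 0.25 = 0.0225
  Supplier S2: 0.22 × 0.055 = 0.0121
  Supplier S6: 0.25 × 0.43 = 0.1075
  Supplier S5: 0.05 × 0.025 = 0.00125
  Supplier S4: 0.39 × 0.094 = 0.03666
Normalizing constant = 0.18001.
P(Supplier S1 | underweight) = 0.0225/0.18001 ≈ 0.1250
P(Supplier S2 | underweight) = 0.0121/0.18001 ≈ 0.0672
P(Supplier S6 | underweight) = 0.1075/0.18001 ≈ 0.5972
P(Supplier S5 | underweight) = 0.00125/0.18001 ≈ 0.0069
P(Supplier S4 | underweight) = 0.03666/0.18001 ≈ 0.2037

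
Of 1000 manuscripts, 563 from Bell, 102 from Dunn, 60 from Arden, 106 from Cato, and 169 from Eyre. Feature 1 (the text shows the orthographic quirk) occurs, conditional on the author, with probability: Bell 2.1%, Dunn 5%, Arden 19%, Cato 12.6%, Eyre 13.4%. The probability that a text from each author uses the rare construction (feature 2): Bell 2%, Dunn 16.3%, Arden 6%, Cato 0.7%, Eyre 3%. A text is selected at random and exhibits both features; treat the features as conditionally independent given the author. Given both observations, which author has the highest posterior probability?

Dunn

By Bayes' rule, posterior ∝ prior × likelihood:
  Bell: 0.563 × 0.021 × 0.02 = 0.00023646
  Dunn: 0.102 × 0.05 × 0.163 = 0.0008313
  Arden: 0.06 × 0.19 × 0.06 = 0.000684
  Cato: 0.106 × 0.126 × 0.007 = 0.000093492
  Eyre: 0.169 × 0.134 × 0.03 = 0.00067938
Total = 0.002524632.
Largest term belongs to Dunn, so Dunn is most probable.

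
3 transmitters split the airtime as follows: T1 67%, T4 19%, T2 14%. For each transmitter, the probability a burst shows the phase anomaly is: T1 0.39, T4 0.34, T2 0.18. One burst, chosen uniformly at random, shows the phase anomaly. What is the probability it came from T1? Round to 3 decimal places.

0.744

Unnormalized posteriors (prior × likelihood):
  T1: 0.67 × 0.39 = 0.2613
  T4: 0.19 × 0.34 = 0.0646
  T2: 0.14 × 0.18 = 0.0252
Sum = 0.3511.
P(T1 | evidence) = 0.2613 / 0.3511 ≈ 0.744.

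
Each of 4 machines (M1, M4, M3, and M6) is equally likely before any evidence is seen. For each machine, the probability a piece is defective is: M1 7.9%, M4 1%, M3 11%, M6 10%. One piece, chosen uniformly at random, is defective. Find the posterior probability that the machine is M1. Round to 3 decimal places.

With a uniform prior (1/4 each), posterior ∝ likelihood:
  M1: 0.079
  M4: 0.01
  M3: 0.11
  M6: 0.1
Sum = 0.299.
P(M1 | evidence) = 0.079 / 0.299 ≈ 0.264.

0.264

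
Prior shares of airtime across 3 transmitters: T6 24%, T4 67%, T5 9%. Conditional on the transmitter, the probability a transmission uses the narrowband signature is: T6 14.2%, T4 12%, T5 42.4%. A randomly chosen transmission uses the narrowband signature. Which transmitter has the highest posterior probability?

Unnormalized posteriors (prior × likelihood):
  T6: 0.24 × 0.142 = 0.03408
  T4: 0.67 × 0.12 = 0.0804
  T5: 0.09 × 0.424 = 0.03816
Total = 0.15264.
Largest term belongs to T4, so T4 is most probable.

T4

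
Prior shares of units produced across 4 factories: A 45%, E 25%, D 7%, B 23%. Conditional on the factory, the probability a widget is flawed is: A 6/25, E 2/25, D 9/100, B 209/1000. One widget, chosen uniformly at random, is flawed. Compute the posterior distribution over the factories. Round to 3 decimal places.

A 0.592, E 0.110, D 0.035, B 0.264

Prior × likelihood for each hypothesis:
  A: 0.45 × 0.24 = 0.108
  E: 0.25 × 0.08 = 0.02
  D: 0.07 × 0.09 = 0.0063
  B: 0.23 × 0.209 = 0.04807
Total = 0.18237.
P(A | flawed) = 0.108/0.18237 ≈ 0.592
P(E | flawed) = 0.02/0.18237 ≈ 0.110
P(D | flawed) = 0.0063/0.18237 ≈ 0.035
P(B | flawed) = 0.04807/0.18237 ≈ 0.264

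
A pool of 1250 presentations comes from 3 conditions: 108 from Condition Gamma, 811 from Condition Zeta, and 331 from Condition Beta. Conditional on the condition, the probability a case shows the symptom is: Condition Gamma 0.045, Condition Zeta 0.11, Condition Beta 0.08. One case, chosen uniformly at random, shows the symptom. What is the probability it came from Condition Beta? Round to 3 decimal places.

0.220

Prior × likelihood for each hypothesis:
  Condition Gamma: 0.0864 × 0.045 = 0.003888
  Condition Zeta: 0.6488 × 0.11 = 0.071368
  Condition Beta: 0.2648 × 0.08 = 0.021184
Total = 0.09644.
P(Condition Beta | evidence) = 0.021184 / 0.09644 ≈ 0.220.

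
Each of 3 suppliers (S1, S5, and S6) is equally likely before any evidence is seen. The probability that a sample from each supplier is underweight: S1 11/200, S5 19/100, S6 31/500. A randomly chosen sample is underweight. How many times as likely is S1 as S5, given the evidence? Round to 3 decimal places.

With a uniform prior (1/3 each), posterior ∝ likelihood:
  S1: 0.055
  S5: 0.19
  S6: 0.062
Total = 0.307.
The ratio is 0.055 / 0.19 (the normalizer cancels) = 0.289.

0.289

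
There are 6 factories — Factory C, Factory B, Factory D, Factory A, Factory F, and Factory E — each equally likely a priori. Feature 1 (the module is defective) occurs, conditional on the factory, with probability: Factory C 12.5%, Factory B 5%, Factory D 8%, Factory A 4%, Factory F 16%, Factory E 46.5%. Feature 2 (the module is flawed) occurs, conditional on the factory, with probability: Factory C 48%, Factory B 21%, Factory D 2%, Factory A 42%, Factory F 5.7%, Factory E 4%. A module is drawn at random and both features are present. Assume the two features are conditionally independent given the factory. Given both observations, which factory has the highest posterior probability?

Factory C

Since the prior is uniform, the posterior is proportional to the likelihood:
  Factory C: 0.125 × 0.48 = 0.06
  Factory B: 0.05 × 0.21 = 0.0105
  Factory D: 0.08 × 0.02 = 0.0016
  Factory A: 0.04 × 0.42 = 0.0168
  Factory F: 0.16 × 0.057 = 0.00912
  Factory E: 0.465 × 0.04 = 0.0186
Total = 0.11662.
Largest term belongs to Factory C, so Factory C is most probable.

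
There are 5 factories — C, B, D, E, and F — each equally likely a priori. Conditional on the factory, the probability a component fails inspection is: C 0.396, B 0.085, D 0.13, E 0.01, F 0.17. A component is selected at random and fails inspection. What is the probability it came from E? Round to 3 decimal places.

With a uniform prior (1/5 each), posterior ∝ likelihood:
  C: 0.396
  B: 0.085
  D: 0.13
  E: 0.01
  F: 0.17
Normalizing constant = 0.791.
P(E | evidence) = 0.01 / 0.791 ≈ 0.013.

0.013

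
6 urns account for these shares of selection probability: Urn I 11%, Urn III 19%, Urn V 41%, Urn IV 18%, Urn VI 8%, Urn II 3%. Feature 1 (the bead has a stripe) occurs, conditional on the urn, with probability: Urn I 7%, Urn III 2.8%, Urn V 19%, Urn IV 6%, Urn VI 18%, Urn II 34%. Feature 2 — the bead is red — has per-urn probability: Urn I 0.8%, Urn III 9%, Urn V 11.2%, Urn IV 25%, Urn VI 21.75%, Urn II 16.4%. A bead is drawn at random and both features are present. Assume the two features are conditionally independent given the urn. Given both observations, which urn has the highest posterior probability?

Urn V

Unnormalized posteriors (prior × likelihood):
  Urn I: 0.11 × 0.07 × 0.008 = 0.0000616
  Urn III: 0.19 × 0.028 × 0.09 = 0.0004788
  Urn V: 0.41 × 0.19 × 0.112 = 0.0087248
  Urn IV: 0.18 × 0.06 × 0.25 = 0.0027
  Urn VI: 0.08 × 0.18 × 0.2175 = 0.003132
  Urn II: 0.03 × 0.34 × 0.164 = 0.0016728
Total = 0.01677.
Largest term belongs to Urn V, so Urn V is most probable.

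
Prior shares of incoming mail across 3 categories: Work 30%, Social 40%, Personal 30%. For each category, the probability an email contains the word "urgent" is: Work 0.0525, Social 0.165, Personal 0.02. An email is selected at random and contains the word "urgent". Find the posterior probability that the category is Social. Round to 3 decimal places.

0.752

Prior × likelihood for each hypothesis:
  Work: 0.3 × 0.0525 = 0.01575
  Social: 0.4 × 0.165 = 0.066
  Personal: 0.3 × 0.02 = 0.006
Total = 0.08775.
P(Social | evidence) = 0.066 / 0.08775 ≈ 0.752.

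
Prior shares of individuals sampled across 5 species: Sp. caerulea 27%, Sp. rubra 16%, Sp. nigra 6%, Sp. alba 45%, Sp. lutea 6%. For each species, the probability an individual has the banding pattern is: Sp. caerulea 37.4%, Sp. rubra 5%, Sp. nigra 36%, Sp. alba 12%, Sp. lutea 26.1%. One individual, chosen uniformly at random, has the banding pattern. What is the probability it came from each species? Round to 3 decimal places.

Unnormalized posteriors (prior × likelihood):
  Sp. caerulea: 0.27 × 0.374 = 0.10098
  Sp. rubra: 0.16 × 0.05 = 0.008
  Sp. nigra: 0.06 × 0.36 = 0.0216
  Sp. alba: 0.45 × 0.12 = 0.054
  Sp. lutea: 0.06 × 0.261 = 0.01566
Normalizing constant = 0.20024.
P(Sp. caerulea | banded) = 0.10098/0.20024 ≈ 0.504
P(Sp. rubra | banded) = 0.008/0.20024 ≈ 0.040
P(Sp. nigra | banded) = 0.0216/0.20024 ≈ 0.108
P(Sp. alba | banded) = 0.054/0.20024 ≈ 0.270
P(Sp. lutea | banded) = 0.01566/0.20024 ≈ 0.078
(Check: 0.504+0.040+0.108+0.270+0.078 = 1.000.)

Sp. caerulea 0.504, Sp. rubra 0.040, Sp. nigra 0.108, Sp. alba 0.270, Sp. lutea 0.078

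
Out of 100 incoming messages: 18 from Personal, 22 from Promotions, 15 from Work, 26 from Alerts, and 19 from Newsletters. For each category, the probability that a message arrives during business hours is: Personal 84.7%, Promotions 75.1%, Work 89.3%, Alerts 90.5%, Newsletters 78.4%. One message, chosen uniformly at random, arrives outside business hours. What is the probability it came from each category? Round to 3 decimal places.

Taking complements, P(off-hours | each) = Personal 0.153, Promotions 0.249, Work 0.107, Alerts 0.095, Newsletters 0.216.
Compute prior × likelihood for every hypothesis:
  Personal: 0.18 × 0.153 = 0.02754
  Promotions: 0.22 × 0.249 = 0.05478
  Work: 0.15 × 0.107 = 0.01605
  Alerts: 0.26 × 0.095 = 0.0247
  Newsletters: 0.19 × 0.216 = 0.04104
Normalizing constant = 0.16411.
P(Personal | off-hours) = 0.02754/0.16411 ≈ 0.168
P(Promotions | off-hours) = 0.05478/0.16411 ≈ 0.334
P(Work | off-hours) = 0.01605/0.16411 ≈ 0.098
P(Alerts | off-hours) = 0.0247/0.16411 ≈ 0.151
P(Newsletters | off-hours) = 0.04104/0.16411 ≈ 0.250

Personal 0.168, Promotions 0.334, Work 0.098, Alerts 0.151, Newsletters 0.250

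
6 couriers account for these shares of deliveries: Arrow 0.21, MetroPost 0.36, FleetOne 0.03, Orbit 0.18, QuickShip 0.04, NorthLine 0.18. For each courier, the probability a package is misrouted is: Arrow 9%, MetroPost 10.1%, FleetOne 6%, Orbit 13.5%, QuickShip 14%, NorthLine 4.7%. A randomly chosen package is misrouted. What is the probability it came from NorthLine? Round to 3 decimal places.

By Bayes' rule, posterior ∝ prior × likelihood:
  Arrow: 0.21 × 0.09 = 0.0189
  MetroPost: 0.36 × 0.101 = 0.03636
  FleetOne: 0.03 × 0.06 = 0.0018
  Orbit: 0.18 × 0.135 = 0.0243
  QuickShip: 0.04 × 0.14 = 0.0056
  NorthLine: 0.18 × 0.047 = 0.00846
Sum = 0.09542.
P(NorthLine | evidence) = 0.00846 / 0.09542 ≈ 0.089.

0.089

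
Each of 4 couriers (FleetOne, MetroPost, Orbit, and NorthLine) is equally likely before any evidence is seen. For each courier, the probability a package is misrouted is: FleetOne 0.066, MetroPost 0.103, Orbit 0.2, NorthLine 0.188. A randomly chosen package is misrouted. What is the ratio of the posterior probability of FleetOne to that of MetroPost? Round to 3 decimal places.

0.641

With a uniform prior (1/4 each), posterior ∝ likelihood:
  FleetOne: 0.066
  MetroPost: 0.103
  Orbit: 0.2
  NorthLine: 0.188
Sum = 0.557.
The ratio is 0.066 / 0.103 (the normalizer cancels) = 0.641.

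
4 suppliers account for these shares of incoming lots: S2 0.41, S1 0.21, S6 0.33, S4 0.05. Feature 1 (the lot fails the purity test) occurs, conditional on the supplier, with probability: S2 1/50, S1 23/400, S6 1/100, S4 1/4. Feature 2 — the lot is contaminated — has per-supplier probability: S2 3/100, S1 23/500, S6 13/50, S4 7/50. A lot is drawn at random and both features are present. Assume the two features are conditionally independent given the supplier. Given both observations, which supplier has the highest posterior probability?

Unnormalized posteriors (prior × likelihood):
  S2: 0.41 × 0.02 × 0.03 = 0.000246
  S1: 0.21 × 0.0575 × 0.046 = 0.00055545
  S6: 0.33 × 0.01 × 0.26 = 0.000858
  S4: 0.05 × 0.25 × 0.14 = 0.00175
Sum = 0.00340945.
Largest term belongs to S4, so S4 is most probable.

S4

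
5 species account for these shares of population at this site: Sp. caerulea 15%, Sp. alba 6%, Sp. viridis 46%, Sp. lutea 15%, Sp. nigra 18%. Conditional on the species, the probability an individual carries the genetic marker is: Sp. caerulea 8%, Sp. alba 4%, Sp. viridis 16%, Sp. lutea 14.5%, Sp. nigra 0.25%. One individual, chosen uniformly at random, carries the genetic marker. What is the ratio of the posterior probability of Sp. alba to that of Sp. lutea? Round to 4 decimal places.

Unnormalized posteriors (prior × likelihood):
  Sp. caerulea: 0.15 × 0.08 = 0.012
  Sp. alba: 0.06 × 0.04 = 0.0024
  Sp. viridis: 0.46 × 0.16 = 0.0736
  Sp. lutea: 0.15 × 0.145 = 0.02175
  Sp. nigra: 0.18 × 0.0025 = 0.00045
Normalizing constant = 0.1102.
The ratio is 0.0024 / 0.02175 (the normalizer cancels) = 0.1103.

0.1103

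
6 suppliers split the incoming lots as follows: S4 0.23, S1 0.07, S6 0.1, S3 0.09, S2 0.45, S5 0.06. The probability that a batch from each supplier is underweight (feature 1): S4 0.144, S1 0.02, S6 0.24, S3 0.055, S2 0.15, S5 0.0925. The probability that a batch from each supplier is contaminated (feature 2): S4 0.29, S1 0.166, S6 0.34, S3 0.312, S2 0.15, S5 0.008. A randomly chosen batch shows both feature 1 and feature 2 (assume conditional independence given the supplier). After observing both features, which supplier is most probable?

S2

Compute prior × likelihood for every hypothesis:
  S4: 0.23 × 0.144 × 0.29 = 0.0096048
  S1: 0.07 × 0.02 × 0.166 = 0.0002324
  S6: 0.1 × 0.24 × 0.34 = 0.00816
  S3: 0.09 × 0.055 × 0.312 = 0.0015444
  S2: 0.45 × 0.15 × 0.15 = 0.010125
  S5: 0.06 × 0.0925 × 0.008 = 0.0000444
Sum = 0.029711.
Largest term belongs to S2, so S2 is most probable.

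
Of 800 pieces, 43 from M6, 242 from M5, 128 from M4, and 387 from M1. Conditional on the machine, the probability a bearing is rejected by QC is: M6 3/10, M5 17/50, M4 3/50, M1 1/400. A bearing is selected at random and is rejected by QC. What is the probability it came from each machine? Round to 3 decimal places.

Unnormalized posteriors (prior × likelihood):
  M6: 0.05375 × 0.3 = 0.016125
  M5: 0.3025 × 0.34 = 0.10285
  M4: 0.16 × 0.06 = 0.0096
  M1: 0.48375 × 0.0025 = 0.001209375
Normalizing constant = 0.129784375.
P(M6 | rejected) = 0.016125/0.129784375 ≈ 0.124
P(M5 | rejected) = 0.10285/0.129784375 ≈ 0.792
P(M4 | rejected) = 0.0096/0.129784375 ≈ 0.074
P(M1 | rejected) = 0.001209375/0.129784375 ≈ 0.009

M6 0.124, M5 0.792, M4 0.074, M1 0.009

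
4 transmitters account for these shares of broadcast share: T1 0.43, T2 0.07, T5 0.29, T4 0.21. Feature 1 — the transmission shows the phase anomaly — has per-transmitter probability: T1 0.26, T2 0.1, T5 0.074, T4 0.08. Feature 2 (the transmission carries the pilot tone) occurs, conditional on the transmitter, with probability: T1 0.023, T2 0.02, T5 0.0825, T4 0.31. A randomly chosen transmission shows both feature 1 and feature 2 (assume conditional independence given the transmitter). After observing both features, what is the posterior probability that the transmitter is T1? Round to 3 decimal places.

0.265

By Bayes' rule, posterior ∝ prior × likelihood:
  T1: 0.43 × 0.26 × 0.023 = 0.0025714
  T2: 0.07 × 0.1 × 0.02 = 0.00014
  T5: 0.29 × 0.074 × 0.0825 = 0.00177045
  T4: 0.21 × 0.08 × 0.31 = 0.005208
Total = 0.00968985.
P(T1 | evidence) = 0.0025714 / 0.00968985 ≈ 0.265.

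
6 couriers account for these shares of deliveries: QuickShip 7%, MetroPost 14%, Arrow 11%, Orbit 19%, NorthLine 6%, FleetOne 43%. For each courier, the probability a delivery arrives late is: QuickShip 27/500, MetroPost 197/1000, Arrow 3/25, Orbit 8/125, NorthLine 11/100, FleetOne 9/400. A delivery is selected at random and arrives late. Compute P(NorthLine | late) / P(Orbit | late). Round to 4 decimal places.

0.5428

Unnormalized posteriors (prior × likelihood):
  QuickShip: 0.07 × 0.054 = 0.00378
  MetroPost: 0.14 × 0.197 = 0.02758
  Arrow: 0.11 × 0.12 = 0.0132
  Orbit: 0.19 × 0.064 = 0.01216
  NorthLine: 0.06 × 0.11 = 0.0066
  FleetOne: 0.43 × 0.0225 = 0.009675
Sum = 0.072995.
The ratio is 0.0066 / 0.01216 (the normalizer cancels) = 0.5428.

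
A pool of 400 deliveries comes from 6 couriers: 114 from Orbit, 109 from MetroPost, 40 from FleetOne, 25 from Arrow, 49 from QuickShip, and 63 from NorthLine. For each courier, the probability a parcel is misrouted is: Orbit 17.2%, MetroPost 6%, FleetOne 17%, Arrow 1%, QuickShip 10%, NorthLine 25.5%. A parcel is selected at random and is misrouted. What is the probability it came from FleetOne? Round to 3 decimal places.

0.126

Unnormalized posteriors (prior × likelihood):
  Orbit: 0.285 × 0.172 = 0.04902
  MetroPost: 0.2725 × 0.06 = 0.01635
  FleetOne: 0.1 × 0.17 = 0.017
  Arrow: 0.0625 × 0.01 = 0.000625
  QuickShip: 0.1225 × 0.1 = 0.01225
  NorthLine: 0.1575 × 0.255 = 0.0401625
Total = 0.1354075.
P(FleetOne | evidence) = 0.017 / 0.1354075 ≈ 0.126.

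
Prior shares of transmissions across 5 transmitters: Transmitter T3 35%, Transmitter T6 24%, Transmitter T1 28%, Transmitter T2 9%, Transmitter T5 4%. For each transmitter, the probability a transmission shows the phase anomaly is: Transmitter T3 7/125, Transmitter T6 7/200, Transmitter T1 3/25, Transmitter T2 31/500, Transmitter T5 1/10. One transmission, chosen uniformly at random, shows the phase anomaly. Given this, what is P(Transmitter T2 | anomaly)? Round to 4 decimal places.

0.0784

Prior × likelihood for each hypothesis:
  Transmitter T3: 0.35 × 0.056 = 0.0196
  Transmitter T6: 0.24 × 0.035 = 0.0084
  Transmitter T1: 0.28 × 0.12 = 0.0336
  Transmitter T2: 0.09 × 0.062 = 0.00558
  Transmitter T5: 0.04 × 0.1 = 0.004
Total = 0.07118.
P(Transmitter T2 | evidence) = 0.00558 / 0.07118 ≈ 0.0784.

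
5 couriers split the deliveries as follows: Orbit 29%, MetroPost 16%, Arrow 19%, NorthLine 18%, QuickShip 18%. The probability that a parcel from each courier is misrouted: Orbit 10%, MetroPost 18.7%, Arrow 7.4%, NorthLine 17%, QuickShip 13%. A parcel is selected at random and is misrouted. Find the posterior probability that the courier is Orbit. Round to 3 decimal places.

0.228

Unnormalized posteriors (prior × likelihood):
  Orbit: 0.29 × 0.1 = 0.029
  MetroPost: 0.16 × 0.187 = 0.02992
  Arrow: 0.19 × 0.074 = 0.01406
  NorthLine: 0.18 × 0.17 = 0.0306
  QuickShip: 0.18 × 0.13 = 0.0234
Total = 0.12698.
P(Orbit | evidence) = 0.029 / 0.12698 ≈ 0.228.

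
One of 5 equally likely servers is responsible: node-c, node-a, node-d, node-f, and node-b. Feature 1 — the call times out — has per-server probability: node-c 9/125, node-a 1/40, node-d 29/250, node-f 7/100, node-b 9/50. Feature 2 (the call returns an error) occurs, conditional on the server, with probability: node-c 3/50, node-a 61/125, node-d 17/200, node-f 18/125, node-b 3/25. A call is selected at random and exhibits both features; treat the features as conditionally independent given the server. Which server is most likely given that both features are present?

With a uniform prior (1/5 each), posterior ∝ likelihood:
  node-c: 0.072 × 0.06 = 0.00432
  node-a: 0.025 × 0.488 = 0.0122
  node-d: 0.116 × 0.085 = 0.00986
  node-f: 0.07 × 0.144 = 0.01008
  node-b: 0.18 × 0.12 = 0.0216
Total = 0.05806.
Largest term belongs to node-b, so node-b is most probable.

node-b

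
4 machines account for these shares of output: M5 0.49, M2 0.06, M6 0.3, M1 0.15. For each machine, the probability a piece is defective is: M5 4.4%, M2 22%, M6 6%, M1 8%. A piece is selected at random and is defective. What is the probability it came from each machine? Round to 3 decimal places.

M5 0.333, M2 0.204, M6 0.278, M1 0.185

Prior × likelihood for each hypothesis:
  M5: 0.49 × 0.044 = 0.02156
  M2: 0.06 × 0.22 = 0.0132
  M6: 0.3 × 0.06 = 0.018
  M1: 0.15 × 0.08 = 0.012
Total = 0.06476.
P(M5 | defective) = 0.02156/0.06476 ≈ 0.333
P(M2 | defective) = 0.0132/0.06476 ≈ 0.204
P(M6 | defective) = 0.018/0.06476 ≈ 0.278
P(M1 | defective) = 0.012/0.06476 ≈ 0.185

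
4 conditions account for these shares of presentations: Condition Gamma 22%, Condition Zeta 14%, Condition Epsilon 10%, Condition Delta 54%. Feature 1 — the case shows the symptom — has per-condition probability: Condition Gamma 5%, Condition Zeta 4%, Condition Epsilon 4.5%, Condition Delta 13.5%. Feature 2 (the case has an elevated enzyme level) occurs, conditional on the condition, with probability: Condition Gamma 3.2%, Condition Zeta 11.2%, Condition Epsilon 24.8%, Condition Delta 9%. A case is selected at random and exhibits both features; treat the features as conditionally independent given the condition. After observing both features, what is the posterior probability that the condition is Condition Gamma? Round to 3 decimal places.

Unnormalized posteriors (prior × likelihood):
  Condition Gamma: 0.22 × 0.05 × 0.032 = 0.000352
  Condition Zeta: 0.14 × 0.04 × 0.112 = 0.0006272
  Condition Epsilon: 0.1 × 0.045 × 0.248 = 0.001116
  Condition Delta: 0.54 × 0.135 × 0.09 = 0.006561
Sum = 0.0086562.
P(Condition Gamma | evidence) = 0.000352 / 0.0086562 ≈ 0.041.

0.041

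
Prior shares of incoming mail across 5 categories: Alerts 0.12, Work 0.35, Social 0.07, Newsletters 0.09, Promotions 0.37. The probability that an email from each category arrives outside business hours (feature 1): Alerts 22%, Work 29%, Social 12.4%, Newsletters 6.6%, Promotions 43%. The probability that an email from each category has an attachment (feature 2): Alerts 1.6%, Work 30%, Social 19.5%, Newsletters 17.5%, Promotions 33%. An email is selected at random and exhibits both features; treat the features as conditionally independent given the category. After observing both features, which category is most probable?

Promotions

Prior × likelihood for each hypothesis:
  Alerts: 0.12 × 0.22 × 0.016 = 0.0004224
  Work: 0.35 × 0.29 × 0.3 = 0.03045
  Social: 0.07 × 0.124 × 0.195 = 0.0016926
  Newsletters: 0.09 × 0.066 × 0.175 = 0.0010395
  Promotions: 0.37 × 0.43 × 0.33 = 0.052503
Sum = 0.0861075.
Largest term belongs to Promotions, so Promotions is most probable.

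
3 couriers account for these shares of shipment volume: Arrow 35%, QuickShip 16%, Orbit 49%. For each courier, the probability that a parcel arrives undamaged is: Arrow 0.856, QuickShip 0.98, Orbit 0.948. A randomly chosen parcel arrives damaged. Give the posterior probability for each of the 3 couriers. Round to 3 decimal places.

Taking complements, P(damaged | each) = Arrow 0.144, QuickShip 0.02, Orbit 0.052.
Unnormalized posteriors (prior × likelihood):
  Arrow: 0.35 × 0.144 = 0.0504
  QuickShip: 0.16 × 0.02 = 0.0032
  Orbit: 0.49 × 0.052 = 0.02548
Normalizing constant = 0.07908.
P(Arrow | damaged) = 0.0504/0.07908 ≈ 0.637
P(QuickShip | damaged) = 0.0032/0.07908 ≈ 0.040
P(Orbit | damaged) = 0.02548/0.07908 ≈ 0.322
(Check: 0.637+0.040+0.322 = 0.999.)

Arrow 0.637, QuickShip 0.040, Orbit 0.322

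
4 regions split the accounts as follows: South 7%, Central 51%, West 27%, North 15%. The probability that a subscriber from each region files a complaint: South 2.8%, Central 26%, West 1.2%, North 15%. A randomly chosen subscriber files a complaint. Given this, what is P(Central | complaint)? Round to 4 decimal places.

0.8272

Unnormalized posteriors (prior × likelihood):
  South: 0.07 × 0.028 = 0.00196
  Central: 0.51 × 0.26 = 0.1326
  West: 0.27 × 0.012 = 0.00324
  North: 0.15 × 0.15 = 0.0225
Normalizing constant = 0.1603.
P(Central | evidence) = 0.1326 / 0.1603 ≈ 0.8272.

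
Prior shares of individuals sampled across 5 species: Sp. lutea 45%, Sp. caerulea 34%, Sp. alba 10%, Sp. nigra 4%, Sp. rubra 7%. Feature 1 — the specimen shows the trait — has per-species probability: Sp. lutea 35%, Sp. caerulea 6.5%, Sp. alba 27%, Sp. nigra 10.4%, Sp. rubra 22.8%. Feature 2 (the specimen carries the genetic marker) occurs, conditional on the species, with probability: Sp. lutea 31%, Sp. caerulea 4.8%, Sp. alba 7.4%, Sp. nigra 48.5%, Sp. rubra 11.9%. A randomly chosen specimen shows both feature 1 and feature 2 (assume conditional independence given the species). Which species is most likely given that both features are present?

Sp. lutea

Prior × likelihood for each hypothesis:
  Sp. lutea: 0.45 × 0.35 × 0.31 = 0.048825
  Sp. caerulea: 0.34 × 0.065 × 0.048 = 0.0010608
  Sp. alba: 0.1 × 0.27 × 0.074 = 0.001998
  Sp. nigra: 0.04 × 0.104 × 0.485 = 0.0020176
  Sp. rubra: 0.07 × 0.228 × 0.119 = 0.00189924
Normalizing constant = 0.05580064.
Largest term belongs to Sp. lutea, so Sp. lutea is most probable.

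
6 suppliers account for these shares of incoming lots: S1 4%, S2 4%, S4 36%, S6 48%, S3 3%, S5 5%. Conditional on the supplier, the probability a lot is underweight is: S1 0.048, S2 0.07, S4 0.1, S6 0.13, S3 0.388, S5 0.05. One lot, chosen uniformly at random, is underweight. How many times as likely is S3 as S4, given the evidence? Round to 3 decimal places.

Prior × likelihood for each hypothesis:
  S1: 0.04 × 0.048 = 0.00192
  S2: 0.04 × 0.07 = 0.0028
  S4: 0.36 × 0.1 = 0.036
  S6: 0.48 × 0.13 = 0.0624
  S3: 0.03 × 0.388 = 0.01164
  S5: 0.05 × 0.05 = 0.0025
Total = 0.11726.
The ratio is 0.01164 / 0.036 (the normalizer cancels) = 0.323.

0.323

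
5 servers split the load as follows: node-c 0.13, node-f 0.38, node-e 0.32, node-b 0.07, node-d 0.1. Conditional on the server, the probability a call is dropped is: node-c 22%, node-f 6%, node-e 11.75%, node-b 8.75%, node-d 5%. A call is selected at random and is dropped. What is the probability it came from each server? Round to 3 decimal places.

node-c 0.286, node-f 0.228, node-e 0.376, node-b 0.061, node-d 0.050

Unnormalized posteriors (prior × likelihood):
  node-c: 0.13 × 0.22 = 0.0286
  node-f: 0.38 × 0.06 = 0.0228
  node-e: 0.32 × 0.1175 = 0.0376
  node-b: 0.07 × 0.0875 = 0.006125
  node-d: 0.1 × 0.05 = 0.005
Total = 0.100125.
P(node-c | dropped) = 0.0286/0.100125 ≈ 0.286
P(node-f | dropped) = 0.0228/0.100125 ≈ 0.228
P(node-e | dropped) = 0.0376/0.100125 ≈ 0.376
P(node-b | dropped) = 0.006125/0.100125 ≈ 0.061
P(node-d | dropped) = 0.005/0.100125 ≈ 0.050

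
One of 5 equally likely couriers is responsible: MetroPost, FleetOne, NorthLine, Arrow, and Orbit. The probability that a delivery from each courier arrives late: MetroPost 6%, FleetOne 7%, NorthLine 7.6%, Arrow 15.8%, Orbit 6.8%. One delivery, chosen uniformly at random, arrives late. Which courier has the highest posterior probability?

Arrow

With a uniform prior (1/5 each), posterior ∝ likelihood:
  MetroPost: 0.06
  FleetOne: 0.07
  NorthLine: 0.076
  Arrow: 0.158
  Orbit: 0.068
Total = 0.432.
Largest term belongs to Arrow, so Arrow is most probable.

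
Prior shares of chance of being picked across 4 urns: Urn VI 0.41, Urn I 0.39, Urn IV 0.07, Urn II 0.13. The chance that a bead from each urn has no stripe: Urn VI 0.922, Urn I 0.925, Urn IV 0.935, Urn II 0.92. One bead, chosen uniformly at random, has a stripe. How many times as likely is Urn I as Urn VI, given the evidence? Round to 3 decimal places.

0.915

Taking complements, P(striped | each) = Urn VI 0.078, Urn I 0.075, Urn IV 0.065, Urn II 0.08.
Compute prior × likelihood for every hypothesis:
  Urn VI: 0.41 × 0.078 = 0.03198
  Urn I: 0.39 × 0.075 = 0.02925
  Urn IV: 0.07 × 0.065 = 0.00455
  Urn II: 0.13 × 0.08 = 0.0104
Total = 0.07618.
The ratio is 0.02925 / 0.03198 (the normalizer cancels) = 0.915.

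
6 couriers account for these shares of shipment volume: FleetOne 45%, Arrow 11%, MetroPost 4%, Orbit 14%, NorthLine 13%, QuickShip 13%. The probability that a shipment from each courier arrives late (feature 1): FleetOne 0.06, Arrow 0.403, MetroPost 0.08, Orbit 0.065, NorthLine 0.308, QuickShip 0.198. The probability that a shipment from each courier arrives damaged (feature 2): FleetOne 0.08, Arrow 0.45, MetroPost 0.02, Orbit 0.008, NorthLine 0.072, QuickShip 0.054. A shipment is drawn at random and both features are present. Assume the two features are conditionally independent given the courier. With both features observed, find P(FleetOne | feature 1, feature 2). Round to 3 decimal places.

Compute prior × likelihood for every hypothesis:
  FleetOne: 0.45 × 0.06 × 0.08 = 0.00216
  Arrow: 0.11 × 0.403 × 0.45 = 0.0199485
  MetroPost: 0.04 × 0.08 × 0.02 = 0.000064
  Orbit: 0.14 × 0.065 × 0.008 = 0.0000728
  NorthLine: 0.13 × 0.308 × 0.072 = 0.00288288
  QuickShip: 0.13 × 0.198 × 0.054 = 0.00138996
Total = 0.02651814.
P(FleetOne | evidence) = 0.00216 / 0.02651814 ≈ 0.081.

0.081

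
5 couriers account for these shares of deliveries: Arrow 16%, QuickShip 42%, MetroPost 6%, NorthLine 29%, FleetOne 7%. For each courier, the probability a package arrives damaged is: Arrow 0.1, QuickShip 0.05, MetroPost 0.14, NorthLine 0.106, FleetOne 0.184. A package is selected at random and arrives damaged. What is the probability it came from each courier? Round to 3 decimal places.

Unnormalized posteriors (prior × likelihood):
  Arrow: 0.16 × 0.1 = 0.016
  QuickShip: 0.42 × 0.05 = 0.021
  MetroPost: 0.06 × 0.14 = 0.0084
  NorthLine: 0.29 × 0.106 = 0.03074
  FleetOne: 0.07 × 0.184 = 0.01288
Normalizing constant = 0.08902.
P(Arrow | damaged) = 0.016/0.08902 ≈ 0.180
P(QuickShip | damaged) = 0.021/0.08902 ≈ 0.236
P(MetroPost | damaged) = 0.0084/0.08902 ≈ 0.094
P(NorthLine | damaged) = 0.03074/0.08902 ≈ 0.345
P(FleetOne | damaged) = 0.01288/0.08902 ≈ 0.145
(Check: 0.180+0.236+0.094+0.345+0.145 = 1.000.)

Arrow 0.180, QuickShip 0.236, MetroPost 0.094, NorthLine 0.345, FleetOne 0.145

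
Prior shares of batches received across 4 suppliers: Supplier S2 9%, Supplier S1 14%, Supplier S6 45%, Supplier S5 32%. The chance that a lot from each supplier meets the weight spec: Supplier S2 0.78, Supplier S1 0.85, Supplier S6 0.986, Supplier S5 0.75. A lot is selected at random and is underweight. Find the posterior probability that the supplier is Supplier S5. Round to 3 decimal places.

0.629

Taking complements, P(underweight | each) = Supplier S2 0.22, Supplier S1 0.15, Supplier S6 0.014, Supplier S5 0.25.
Prior × likelihood for each hypothesis:
  Supplier S2: 0.09 × 0.22 = 0.0198
  Supplier S1: 0.14 × 0.15 = 0.021
  Supplier S6: 0.45 × 0.014 = 0.0063
  Supplier S5: 0.32 × 0.25 = 0.08
Total = 0.1271.
P(Supplier S5 | evidence) = 0.08 / 0.1271 ≈ 0.629.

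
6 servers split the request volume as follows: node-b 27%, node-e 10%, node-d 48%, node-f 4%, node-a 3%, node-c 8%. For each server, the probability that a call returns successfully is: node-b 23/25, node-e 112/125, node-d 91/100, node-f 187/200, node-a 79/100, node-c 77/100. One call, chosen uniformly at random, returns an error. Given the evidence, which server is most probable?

Taking complements, P(error | each) = node-b 0.08, node-e 0.104, node-d 0.09, node-f 0.065, node-a 0.21, node-c 0.23.
By Bayes' rule, posterior ∝ prior × likelihood:
  node-b: 0.27 × 0.08 = 0.0216
  node-e: 0.1 × 0.104 = 0.0104
  node-d: 0.48 × 0.09 = 0.0432
  node-f: 0.04 × 0.065 = 0.0026
  node-a: 0.03 × 0.21 = 0.0063
  node-c: 0.08 × 0.23 = 0.0184
Total = 0.1025.
Largest term belongs to node-d, so node-d is most probable.

node-d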